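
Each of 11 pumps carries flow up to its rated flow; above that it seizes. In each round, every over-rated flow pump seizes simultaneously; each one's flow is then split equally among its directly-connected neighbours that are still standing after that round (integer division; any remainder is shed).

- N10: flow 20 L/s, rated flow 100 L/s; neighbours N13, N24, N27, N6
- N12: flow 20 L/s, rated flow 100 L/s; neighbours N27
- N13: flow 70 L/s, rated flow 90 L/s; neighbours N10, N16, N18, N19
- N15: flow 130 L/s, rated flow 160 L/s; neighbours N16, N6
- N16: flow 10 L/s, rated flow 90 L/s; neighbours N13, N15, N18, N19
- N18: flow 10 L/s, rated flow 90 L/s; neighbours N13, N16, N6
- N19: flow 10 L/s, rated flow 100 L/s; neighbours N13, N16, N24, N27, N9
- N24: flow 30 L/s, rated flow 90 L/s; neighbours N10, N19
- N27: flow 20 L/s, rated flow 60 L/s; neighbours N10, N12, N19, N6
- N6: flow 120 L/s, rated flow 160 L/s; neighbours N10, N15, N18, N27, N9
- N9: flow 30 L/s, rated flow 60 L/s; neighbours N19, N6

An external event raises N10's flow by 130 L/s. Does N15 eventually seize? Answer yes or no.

Round 1 — N10 at 150 > 100. N10 seizes.
  N10 sheds 150 L/s to N13, N24, N27, N6: 37 each (2 lost).
    N13: 70+37 = 107 > 90
    N24: 30+37 = 67 ≤ 90
    N27: 20+37 = 57 ≤ 60
    N6: 120+37 = 157 ≤ 160
Round 2 — N13 seizes.
  N13 sheds 107 L/s to N16, N18, N19: 35 each (2 lost).
    N16: 10+35 = 45 ≤ 90
    N18: 10+35 = 45 ≤ 90
    N19: 10+35 = 45 ≤ 100
No further seizures.

no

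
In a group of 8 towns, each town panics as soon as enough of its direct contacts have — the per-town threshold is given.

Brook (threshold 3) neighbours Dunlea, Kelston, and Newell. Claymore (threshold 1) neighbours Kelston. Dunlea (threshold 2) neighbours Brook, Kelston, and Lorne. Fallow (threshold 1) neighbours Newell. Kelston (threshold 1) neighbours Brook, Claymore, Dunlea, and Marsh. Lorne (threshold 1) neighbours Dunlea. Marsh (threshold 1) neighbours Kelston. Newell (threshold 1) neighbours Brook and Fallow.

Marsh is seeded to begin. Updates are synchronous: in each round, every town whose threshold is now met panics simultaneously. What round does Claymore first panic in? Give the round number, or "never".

3

Round 1 — Marsh panics (initial).
Round 2 — checking thresholds:
  Kelston: 1 of 4 neighbours ≥ 1, panics.
Round 3 — checking thresholds:
  Brook: 1 of 3 neighbours < 3, not yet.
  Claymore: 1 of 1 neighbours ≥ 1, panics.
  Dunlea: 1 of 3 neighbours < 2, not yet.
Round 4 — no new panics; cascade stops.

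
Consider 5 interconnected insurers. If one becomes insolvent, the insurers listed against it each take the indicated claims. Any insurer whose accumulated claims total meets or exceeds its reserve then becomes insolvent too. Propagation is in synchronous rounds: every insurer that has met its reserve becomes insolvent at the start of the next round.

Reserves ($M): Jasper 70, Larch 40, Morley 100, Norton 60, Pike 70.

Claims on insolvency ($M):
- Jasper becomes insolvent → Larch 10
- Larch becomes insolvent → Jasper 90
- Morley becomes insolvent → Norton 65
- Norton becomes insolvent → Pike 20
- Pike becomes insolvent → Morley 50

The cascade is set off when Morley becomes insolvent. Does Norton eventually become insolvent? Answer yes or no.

yes

Round 1 — Morley becomes insolvent (initial).
  Norton: +65 → 65 ≥ 60
Round 2 — Norton becomes insolvent.
  Pike: +20 → 20 < 70
No further insolvencies.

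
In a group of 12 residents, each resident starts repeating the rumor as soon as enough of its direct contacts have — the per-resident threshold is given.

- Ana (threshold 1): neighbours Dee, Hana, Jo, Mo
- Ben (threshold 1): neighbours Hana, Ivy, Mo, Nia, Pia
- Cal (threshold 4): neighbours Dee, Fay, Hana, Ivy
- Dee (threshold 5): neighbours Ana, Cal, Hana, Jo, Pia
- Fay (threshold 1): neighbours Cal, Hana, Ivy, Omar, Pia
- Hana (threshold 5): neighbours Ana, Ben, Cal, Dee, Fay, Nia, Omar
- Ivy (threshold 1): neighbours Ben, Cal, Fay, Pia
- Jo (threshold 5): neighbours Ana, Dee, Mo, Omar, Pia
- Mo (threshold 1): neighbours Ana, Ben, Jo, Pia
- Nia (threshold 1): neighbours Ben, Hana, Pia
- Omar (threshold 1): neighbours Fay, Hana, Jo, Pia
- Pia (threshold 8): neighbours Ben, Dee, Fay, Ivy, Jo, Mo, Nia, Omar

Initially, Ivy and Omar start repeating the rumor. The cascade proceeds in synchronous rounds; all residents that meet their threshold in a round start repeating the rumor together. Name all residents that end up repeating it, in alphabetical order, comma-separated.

Ana, Ben, Fay, Hana, Ivy, Mo, Nia, Omar

Round 1 — Ivy, Omar start repeating the rumor (initial).
Round 2 — checking thresholds:
  Ben: 1 of 5 neighbours ≥ 1, starts repeating the rumor.
  Cal: 1 of 4 neighbours < 4, holds.
  Fay: 2 of 5 neighbours ≥ 1, starts repeating the rumor.
  Hana: 1 of 7 neighbours < 5, holds.
  Jo: 1 of 5 neighbours < 5, holds.
  Pia: 2 of 8 neighbours < 8, holds.
Round 3 — checking thresholds:
  Cal: 2 of 4 neighbours < 4, holds.
  Hana: 3 of 7 neighbours < 5, holds.
  Jo: 1 of 5 neighbours < 5, holds.
  Mo: 1 of 4 neighbours ≥ 1, starts repeating the rumor.
  Nia: 1 of 3 neighbours ≥ 1, starts repeating the rumor.
  Pia: 4 of 8 neighbours < 8, holds.
Round 4 — checking thresholds:
  Ana: 1 of 4 neighbours ≥ 1, starts repeating the rumor.
  Cal: 2 of 4 neighbours < 4, holds.
  Hana: 4 of 7 neighbours < 5, holds.
  Jo: 2 of 5 neighbours < 5, holds.
  Pia: 6 of 8 neighbours < 8, holds.
Round 5 — checking thresholds:
  Cal: 2 of 4 neighbours < 4, holds.
  Dee: 1 of 5 neighbours < 5, holds.
  Hana: 5 of 7 neighbours ≥ 5, starts repeating the rumor.
  Jo: 3 of 5 neighbours < 5, holds.
  Pia: 6 of 8 neighbours < 8, holds.
Round 6 — no new spreads; cascade stops.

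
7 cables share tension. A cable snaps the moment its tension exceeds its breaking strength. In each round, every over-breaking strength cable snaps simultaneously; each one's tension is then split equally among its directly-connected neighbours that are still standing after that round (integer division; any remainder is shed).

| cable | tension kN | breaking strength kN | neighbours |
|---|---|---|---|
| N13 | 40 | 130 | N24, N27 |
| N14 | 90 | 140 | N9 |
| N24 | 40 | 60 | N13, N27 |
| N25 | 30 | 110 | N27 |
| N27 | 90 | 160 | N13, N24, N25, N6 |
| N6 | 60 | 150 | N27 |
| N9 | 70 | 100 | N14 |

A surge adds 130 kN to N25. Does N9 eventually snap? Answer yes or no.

Round 1 — N25 at 160 > 110. N25 snaps.
  N25 sheds 160 kN to N27: 160 each.
    N27: 90+160 = 250 > 160
Round 2 — N27 snaps.
  N27 sheds 250 kN to N13, N24, N6: 83 each (1 lost).
    N13: 40+83 = 123 ≤ 130
    N24: 40+83 = 123 > 60
    N6: 60+83 = 143 ≤ 150
Round 3 — N24 snaps.
  N24 sheds 123 kN to N13: 123 each.
    N13: 123+123 = 246 > 130
Round 4 — N13 snaps.
  N13 sheds 246 kN: no online neighbours, lost.
No further breaks.

no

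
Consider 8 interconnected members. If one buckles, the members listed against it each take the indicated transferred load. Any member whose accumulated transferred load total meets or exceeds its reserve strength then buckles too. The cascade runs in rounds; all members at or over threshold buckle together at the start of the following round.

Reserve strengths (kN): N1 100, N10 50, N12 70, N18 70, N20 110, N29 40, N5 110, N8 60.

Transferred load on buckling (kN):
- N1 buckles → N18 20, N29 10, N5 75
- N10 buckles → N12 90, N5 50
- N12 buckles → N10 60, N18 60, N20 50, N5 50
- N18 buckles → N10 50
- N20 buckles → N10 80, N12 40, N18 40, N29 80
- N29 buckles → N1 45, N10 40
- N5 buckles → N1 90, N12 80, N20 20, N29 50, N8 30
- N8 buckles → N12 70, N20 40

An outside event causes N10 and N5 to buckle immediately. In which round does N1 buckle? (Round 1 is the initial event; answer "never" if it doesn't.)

3

Round 1 — N10, N5 buckle (initial).
  N1: +90 → 90 < 100
  N12: +90+80 → 170 ≥ 70
  N20: +20 → 20 < 110
  N29: +50 → 50 ≥ 40
  N8: +30 → 30 < 60
Round 2 — N12, N29 buckle.
  N1: +45 → 135 ≥ 100
  N18: +60 → 60 < 70
  N20: +50 → 70 < 110
Round 3 — N1 buckles.
  N18: +20 → 80 ≥ 70
Round 4 — N18 buckles.
No further bucklings.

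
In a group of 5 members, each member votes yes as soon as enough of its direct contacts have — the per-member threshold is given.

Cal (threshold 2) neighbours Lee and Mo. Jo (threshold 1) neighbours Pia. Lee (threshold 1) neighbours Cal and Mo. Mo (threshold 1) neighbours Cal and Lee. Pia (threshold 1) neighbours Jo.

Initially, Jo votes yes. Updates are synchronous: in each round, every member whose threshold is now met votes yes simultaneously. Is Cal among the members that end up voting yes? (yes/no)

Round 1 — Jo votes yes (initial).
Round 2 — checking thresholds:
  Pia: 1 of 1 neighbours ≥ 1, votes yes.
Round 3 — no new yes votes; cascade stops.

no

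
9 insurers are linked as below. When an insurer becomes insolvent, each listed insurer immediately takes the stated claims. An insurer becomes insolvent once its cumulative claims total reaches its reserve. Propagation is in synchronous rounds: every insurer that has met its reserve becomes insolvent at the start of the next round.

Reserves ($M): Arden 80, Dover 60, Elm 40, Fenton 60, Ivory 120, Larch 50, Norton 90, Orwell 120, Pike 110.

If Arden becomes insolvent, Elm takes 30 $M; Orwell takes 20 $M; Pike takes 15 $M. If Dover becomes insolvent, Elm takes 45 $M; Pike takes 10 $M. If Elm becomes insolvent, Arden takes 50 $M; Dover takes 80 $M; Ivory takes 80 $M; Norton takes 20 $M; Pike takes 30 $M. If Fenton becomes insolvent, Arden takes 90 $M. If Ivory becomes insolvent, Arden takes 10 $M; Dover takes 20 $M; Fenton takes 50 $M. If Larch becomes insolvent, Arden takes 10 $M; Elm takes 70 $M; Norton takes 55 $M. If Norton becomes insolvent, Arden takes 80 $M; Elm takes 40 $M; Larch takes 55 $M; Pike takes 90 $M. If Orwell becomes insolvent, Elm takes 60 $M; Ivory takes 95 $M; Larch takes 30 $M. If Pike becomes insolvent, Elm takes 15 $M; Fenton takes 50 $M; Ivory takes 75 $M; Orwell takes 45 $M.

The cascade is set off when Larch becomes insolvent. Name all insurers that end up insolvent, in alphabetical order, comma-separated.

Dover, Elm, Larch

Round 1 — Larch becomes insolvent (initial).
  Arden: +10 → 10 < 80
  Elm: +70 → 70 ≥ 40
  Norton: +55 → 55 < 90
Round 2 — Elm becomes insolvent.
  Arden: +50 → 60 < 80
  Dover: +80 → 80 ≥ 60
  Ivory: +80 → 80 < 120
  Norton: +20 → 75 < 90
  Pike: +30 → 30 < 110
Round 3 — Dover becomes insolvent.
  Pike: +10 → 40 < 110
No further insolvencies.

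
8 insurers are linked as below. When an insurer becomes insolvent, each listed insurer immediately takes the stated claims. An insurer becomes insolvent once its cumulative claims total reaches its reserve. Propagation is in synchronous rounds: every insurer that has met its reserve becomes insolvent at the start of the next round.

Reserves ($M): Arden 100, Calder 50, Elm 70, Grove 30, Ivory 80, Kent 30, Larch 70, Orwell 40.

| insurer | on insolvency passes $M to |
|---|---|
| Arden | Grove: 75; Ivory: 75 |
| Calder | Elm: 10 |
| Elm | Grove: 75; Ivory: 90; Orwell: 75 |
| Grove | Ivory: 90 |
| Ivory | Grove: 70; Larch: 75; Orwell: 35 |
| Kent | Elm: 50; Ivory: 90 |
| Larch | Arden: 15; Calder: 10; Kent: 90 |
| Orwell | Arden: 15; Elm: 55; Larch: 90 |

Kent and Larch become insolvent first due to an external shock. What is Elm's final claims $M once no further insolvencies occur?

Round 1 — Kent, Larch become insolvent (initial).
  Arden: +15 → 15 < 100
  Calder: +10 → 10 < 50
  Elm: +50 → 50 < 70
  Ivory: +90 → 90 ≥ 80
Round 2 — Ivory becomes insolvent.
  Grove: +70 → 70 ≥ 30
  Orwell: +35 → 35 < 40
Round 3 — Grove becomes insolvent.
No further insolvencies.

50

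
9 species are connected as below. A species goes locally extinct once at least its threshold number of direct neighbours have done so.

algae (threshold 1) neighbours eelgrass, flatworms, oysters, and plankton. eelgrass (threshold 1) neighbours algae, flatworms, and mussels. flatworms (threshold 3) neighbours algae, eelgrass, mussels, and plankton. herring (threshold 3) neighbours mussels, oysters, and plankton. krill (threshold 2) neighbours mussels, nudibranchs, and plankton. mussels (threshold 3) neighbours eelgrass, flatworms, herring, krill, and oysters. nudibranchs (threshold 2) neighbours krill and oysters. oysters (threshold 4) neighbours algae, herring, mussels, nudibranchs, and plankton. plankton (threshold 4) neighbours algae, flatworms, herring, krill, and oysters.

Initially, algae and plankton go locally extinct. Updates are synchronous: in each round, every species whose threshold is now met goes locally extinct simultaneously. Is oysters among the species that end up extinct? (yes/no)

Round 1 — algae, plankton go locally extinct (initial).
Round 2 — checking thresholds:
  eelgrass: 1 of 3 neighbours ≥ 1, goes locally extinct.
  flatworms: 2 of 4 neighbours < 3, holds.
  herring: 1 of 3 neighbours < 3, holds.
  krill: 1 of 3 neighbours < 2, holds.
  oysters: 2 of 5 neighbours < 4, holds.
Round 3 — checking thresholds:
  flatworms: 3 of 4 neighbours ≥ 3, goes locally extinct.
  herring: 1 of 3 neighbours < 3, holds.
  krill: 1 of 3 neighbours < 2, holds.
  mussels: 1 of 5 neighbours < 3, holds.
  oysters: 2 of 5 neighbours < 4, holds.
Round 4 — no new extinctions; cascade stops.

no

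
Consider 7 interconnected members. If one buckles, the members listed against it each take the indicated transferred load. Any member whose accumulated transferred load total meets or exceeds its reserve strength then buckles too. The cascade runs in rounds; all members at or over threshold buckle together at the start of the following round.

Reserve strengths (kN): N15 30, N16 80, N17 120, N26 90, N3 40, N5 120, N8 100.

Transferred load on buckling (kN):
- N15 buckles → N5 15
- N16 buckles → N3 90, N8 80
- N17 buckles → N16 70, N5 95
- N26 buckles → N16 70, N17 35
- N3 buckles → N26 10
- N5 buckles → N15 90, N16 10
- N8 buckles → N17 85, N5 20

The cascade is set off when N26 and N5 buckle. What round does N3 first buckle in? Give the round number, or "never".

3

Round 1 — N26, N5 buckle (initial).
  N15: +90 → 90 ≥ 30
  N16: +70+10 → 80 ≥ 80
  N17: +35 → 35 < 120
Round 2 — N15, N16 buckle.
  N3: +90 → 90 ≥ 40
  N8: +80 → 80 < 100
Round 3 — N3 buckles.
No further bucklings.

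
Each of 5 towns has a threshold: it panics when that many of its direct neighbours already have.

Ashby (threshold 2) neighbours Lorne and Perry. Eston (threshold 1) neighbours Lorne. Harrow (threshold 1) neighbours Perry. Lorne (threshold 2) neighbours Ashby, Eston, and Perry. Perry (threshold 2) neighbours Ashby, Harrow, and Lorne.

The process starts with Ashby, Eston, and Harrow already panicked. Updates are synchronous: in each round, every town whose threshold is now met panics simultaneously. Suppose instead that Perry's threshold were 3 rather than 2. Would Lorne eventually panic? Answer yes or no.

yes

With Perry's threshold at 3:
Round 1 — Ashby, Eston, Harrow panic (initial).
Round 2 — checking thresholds:
  Lorne: 2 of 3 neighbours ≥ 2, panics.
  Perry: 2 of 3 neighbours < 3, not yet.
Round 3 — checking thresholds:
  Perry: 3 of 3 neighbours ≥ 3, panics.
Round 4 — no new panics; cascade stops.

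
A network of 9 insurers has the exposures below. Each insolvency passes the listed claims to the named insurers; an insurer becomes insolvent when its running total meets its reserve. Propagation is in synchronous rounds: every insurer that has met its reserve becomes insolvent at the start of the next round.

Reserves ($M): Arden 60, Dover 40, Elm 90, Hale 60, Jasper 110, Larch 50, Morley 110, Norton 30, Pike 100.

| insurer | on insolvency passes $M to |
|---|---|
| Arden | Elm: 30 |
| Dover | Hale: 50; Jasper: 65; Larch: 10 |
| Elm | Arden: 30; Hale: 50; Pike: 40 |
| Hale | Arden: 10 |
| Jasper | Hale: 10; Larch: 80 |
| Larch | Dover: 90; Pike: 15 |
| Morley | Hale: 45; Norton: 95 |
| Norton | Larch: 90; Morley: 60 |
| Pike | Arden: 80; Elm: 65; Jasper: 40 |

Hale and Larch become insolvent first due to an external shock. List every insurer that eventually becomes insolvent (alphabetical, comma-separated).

Round 1 — Hale, Larch become insolvent (initial).
  Arden: +10 → 10 < 60
  Dover: +90 → 90 ≥ 40
  Pike: +15 → 15 < 100
Round 2 — Dover becomes insolvent.
  Jasper: +65 → 65 < 110
No further insolvencies.

Dover, Hale, Larch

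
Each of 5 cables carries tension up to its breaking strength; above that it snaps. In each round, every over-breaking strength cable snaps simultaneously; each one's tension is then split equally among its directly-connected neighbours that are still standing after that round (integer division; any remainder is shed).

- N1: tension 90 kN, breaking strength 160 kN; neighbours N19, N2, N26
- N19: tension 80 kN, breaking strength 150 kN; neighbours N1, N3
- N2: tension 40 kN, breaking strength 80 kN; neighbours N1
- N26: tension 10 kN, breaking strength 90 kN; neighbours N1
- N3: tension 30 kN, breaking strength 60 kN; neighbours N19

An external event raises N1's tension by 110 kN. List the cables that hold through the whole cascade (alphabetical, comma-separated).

Round 1 — N1 at 200 > 160. N1 snaps.
  N1 sheds 200 kN to N19, N2, N26: 66 each (2 lost).
    N19: 80+66 = 146 ≤ 150
    N2: 40+66 = 106 > 80
    N26: 10+66 = 76 ≤ 90
Round 2 — N2 snaps.
  N2 sheds 106 kN: no online neighbours, lost.
No further breaks.

N19, N26, N3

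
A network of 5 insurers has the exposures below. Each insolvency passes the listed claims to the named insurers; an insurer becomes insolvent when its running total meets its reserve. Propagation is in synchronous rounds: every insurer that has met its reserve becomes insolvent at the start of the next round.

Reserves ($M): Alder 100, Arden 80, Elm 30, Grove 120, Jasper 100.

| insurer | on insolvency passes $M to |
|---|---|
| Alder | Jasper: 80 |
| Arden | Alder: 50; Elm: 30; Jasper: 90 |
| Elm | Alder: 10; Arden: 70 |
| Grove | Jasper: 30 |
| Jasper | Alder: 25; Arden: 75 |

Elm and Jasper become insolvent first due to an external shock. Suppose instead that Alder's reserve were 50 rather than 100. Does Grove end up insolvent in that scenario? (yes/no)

no

With Alder's reserve at 50:
Round 1 — Elm, Jasper become insolvent (initial).
  Alder: +10+25 → 35 < 50
  Arden: +70+75 → 145 ≥ 80
Round 2 — Arden becomes insolvent.
  Alder: +50 → 85 ≥ 50
Round 3 — Alder becomes insolvent.
No further insolvencies.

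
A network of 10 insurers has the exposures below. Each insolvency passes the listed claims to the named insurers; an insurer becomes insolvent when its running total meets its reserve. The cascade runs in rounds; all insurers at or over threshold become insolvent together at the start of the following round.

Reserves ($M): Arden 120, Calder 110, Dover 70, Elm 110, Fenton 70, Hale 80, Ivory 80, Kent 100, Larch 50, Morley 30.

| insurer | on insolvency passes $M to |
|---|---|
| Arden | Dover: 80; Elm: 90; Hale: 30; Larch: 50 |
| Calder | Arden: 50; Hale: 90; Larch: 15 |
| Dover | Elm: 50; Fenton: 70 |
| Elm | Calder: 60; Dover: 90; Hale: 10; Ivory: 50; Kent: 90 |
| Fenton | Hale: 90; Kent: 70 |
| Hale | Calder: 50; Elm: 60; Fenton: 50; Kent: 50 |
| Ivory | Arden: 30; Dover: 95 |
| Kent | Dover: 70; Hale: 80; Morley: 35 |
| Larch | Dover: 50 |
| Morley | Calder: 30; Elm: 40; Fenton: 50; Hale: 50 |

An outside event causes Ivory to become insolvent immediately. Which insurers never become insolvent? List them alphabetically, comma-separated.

Round 1 — Ivory becomes insolvent (initial).
  Arden: +30 → 30 < 120
  Dover: +95 → 95 ≥ 70
Round 2 — Dover becomes insolvent.
  Elm: +50 → 50 < 110
  Fenton: +70 → 70 ≥ 70
Round 3 — Fenton becomes insolvent.
  Hale: +90 → 90 ≥ 80
  Kent: +70 → 70 < 100
Round 4 — Hale becomes insolvent.
  Calder: +50 → 50 < 110
  Elm: +60 → 110 ≥ 110
  Kent: +50 → 120 ≥ 100
Round 5 — Elm, Kent become insolvent.
  Calder: +60 → 110 ≥ 110
  Morley: +35 → 35 ≥ 30
Round 6 — Calder, Morley become insolvent.
  Arden: +50 → 80 < 120
  Larch: +15 → 15 < 50
No further insolvencies.

Arden, Larch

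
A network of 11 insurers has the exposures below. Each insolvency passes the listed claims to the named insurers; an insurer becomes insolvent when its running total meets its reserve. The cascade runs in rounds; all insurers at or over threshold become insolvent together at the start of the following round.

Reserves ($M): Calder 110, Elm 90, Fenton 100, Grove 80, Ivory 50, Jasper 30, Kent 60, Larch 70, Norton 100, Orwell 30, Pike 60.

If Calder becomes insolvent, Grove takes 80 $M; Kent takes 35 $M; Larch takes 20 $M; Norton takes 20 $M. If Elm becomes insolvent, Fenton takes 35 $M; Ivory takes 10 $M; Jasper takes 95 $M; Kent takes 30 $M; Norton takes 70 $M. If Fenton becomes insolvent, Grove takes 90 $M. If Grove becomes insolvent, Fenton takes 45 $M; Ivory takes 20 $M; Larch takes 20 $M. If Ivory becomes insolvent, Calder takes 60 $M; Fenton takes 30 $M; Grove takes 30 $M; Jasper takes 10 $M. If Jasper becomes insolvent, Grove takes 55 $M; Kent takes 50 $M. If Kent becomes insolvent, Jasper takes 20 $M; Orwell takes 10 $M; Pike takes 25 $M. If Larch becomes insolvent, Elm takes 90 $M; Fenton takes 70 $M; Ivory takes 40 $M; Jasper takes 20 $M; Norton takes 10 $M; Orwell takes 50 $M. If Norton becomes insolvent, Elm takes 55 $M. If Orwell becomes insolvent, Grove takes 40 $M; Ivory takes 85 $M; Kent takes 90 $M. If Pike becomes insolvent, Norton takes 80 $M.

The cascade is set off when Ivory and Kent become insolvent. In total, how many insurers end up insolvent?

Round 1 — Ivory, Kent become insolvent (initial).
  Calder: +60 → 60 < 110
  Fenton: +30 → 30 < 100
  Grove: +30 → 30 < 80
  Jasper: +10+20 → 30 ≥ 30
  Orwell: +10 → 10 < 30
  Pike: +25 → 25 < 60
Round 2 — Jasper becomes insolvent.
  Grove: +55 → 85 ≥ 80
Round 3 — Grove becomes insolvent.
  Fenton: +45 → 75 < 100
  Larch: +20 → 20 < 70
No further insolvencies.

4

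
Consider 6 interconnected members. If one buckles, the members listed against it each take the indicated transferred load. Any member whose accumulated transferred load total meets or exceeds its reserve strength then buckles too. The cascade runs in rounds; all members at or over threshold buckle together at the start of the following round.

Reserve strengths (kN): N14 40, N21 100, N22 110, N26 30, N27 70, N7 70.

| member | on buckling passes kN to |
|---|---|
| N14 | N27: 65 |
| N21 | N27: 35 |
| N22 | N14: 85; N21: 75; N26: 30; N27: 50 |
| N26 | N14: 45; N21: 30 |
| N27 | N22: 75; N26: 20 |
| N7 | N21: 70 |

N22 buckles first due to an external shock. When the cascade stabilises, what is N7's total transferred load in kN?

Round 1 — N22 buckles (initial).
  N14: +85 → 85 ≥ 40
  N21: +75 → 75 < 100
  N26: +30 → 30 ≥ 30
  N27: +50 → 50 < 70
Round 2 — N14, N26 buckle.
  N21: +30 → 105 ≥ 100
  N27: +65 → 115 ≥ 70
Round 3 — N21, N27 buckle.
No further bucklings.

0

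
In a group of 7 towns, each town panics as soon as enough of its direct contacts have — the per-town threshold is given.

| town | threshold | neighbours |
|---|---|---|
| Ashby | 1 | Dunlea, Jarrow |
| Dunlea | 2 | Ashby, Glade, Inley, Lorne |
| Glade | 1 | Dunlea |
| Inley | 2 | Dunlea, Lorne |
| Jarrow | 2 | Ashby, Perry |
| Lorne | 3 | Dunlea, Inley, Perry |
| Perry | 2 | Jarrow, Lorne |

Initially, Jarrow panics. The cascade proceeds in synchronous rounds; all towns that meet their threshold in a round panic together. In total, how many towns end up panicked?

2

Round 1 — Jarrow panics (initial).
Round 2 — checking thresholds:
  Ashby: 1 of 2 neighbours ≥ 1, panics.
  Perry: 1 of 2 neighbours < 2, holds.
Round 3 — no new panics; cascade stops.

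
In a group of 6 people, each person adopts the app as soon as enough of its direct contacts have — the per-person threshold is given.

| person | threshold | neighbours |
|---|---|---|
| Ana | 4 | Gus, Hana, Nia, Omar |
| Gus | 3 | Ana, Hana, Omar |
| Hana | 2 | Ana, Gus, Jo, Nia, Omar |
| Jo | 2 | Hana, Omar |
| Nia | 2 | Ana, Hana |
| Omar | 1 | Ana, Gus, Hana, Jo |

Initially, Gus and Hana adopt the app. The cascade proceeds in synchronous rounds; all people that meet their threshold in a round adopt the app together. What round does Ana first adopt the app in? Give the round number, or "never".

Round 1 — Gus, Hana adopt the app (initial).
Round 2 — checking thresholds:
  Ana: 2 of 4 neighbours < 4, not yet.
  Jo: 1 of 2 neighbours < 2, not yet.
  Nia: 1 of 2 neighbours < 2, not yet.
  Omar: 2 of 4 neighbours ≥ 1, adopts the app.
Round 3 — checking thresholds:
  Ana: 3 of 4 neighbours < 4, not yet.
  Jo: 2 of 2 neighbours ≥ 2, adopts the app.
  Nia: 1 of 2 neighbours < 2, not yet.
Round 4 — no new adoptions; cascade stops.

never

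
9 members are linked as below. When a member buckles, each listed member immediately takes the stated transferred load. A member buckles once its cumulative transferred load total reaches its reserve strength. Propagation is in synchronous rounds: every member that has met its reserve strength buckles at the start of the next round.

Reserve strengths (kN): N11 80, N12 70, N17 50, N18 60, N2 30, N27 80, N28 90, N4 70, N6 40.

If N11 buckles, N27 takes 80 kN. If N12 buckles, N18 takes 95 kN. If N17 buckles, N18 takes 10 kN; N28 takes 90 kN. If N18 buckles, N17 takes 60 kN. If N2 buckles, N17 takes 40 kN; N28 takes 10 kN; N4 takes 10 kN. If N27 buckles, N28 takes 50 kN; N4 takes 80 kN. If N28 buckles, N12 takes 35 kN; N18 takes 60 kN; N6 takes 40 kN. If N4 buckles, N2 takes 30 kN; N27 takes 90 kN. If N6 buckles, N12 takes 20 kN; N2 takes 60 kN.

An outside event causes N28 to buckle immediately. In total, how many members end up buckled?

5

Round 1 — N28 buckles (initial).
  N12: +35 → 35 < 70
  N18: +60 → 60 ≥ 60
  N6: +40 → 40 ≥ 40
Round 2 — N18, N6 buckle.
  N12: +20 → 55 < 70
  N17: +60 → 60 ≥ 50
  N2: +60 → 60 ≥ 30
Round 3 — N17, N2 buckle.
  N4: +10 → 10 < 70
No further bucklings.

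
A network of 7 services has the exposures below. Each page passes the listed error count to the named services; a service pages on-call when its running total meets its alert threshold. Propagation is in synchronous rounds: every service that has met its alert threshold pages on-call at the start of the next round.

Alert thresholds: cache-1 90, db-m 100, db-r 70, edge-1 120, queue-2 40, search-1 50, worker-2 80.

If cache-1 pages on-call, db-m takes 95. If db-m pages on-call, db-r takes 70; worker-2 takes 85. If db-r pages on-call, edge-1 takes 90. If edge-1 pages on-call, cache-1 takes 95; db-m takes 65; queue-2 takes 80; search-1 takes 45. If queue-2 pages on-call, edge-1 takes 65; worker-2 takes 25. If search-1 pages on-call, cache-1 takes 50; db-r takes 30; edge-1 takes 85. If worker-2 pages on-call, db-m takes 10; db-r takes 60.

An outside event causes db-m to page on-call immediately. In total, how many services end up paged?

Round 1 — db-m pages on-call (initial).
  db-r: +70 → 70 ≥ 70
  worker-2: +85 → 85 ≥ 80
Round 2 — db-r, worker-2 page on-call.
  edge-1: +90 → 90 < 120
No further pages.

3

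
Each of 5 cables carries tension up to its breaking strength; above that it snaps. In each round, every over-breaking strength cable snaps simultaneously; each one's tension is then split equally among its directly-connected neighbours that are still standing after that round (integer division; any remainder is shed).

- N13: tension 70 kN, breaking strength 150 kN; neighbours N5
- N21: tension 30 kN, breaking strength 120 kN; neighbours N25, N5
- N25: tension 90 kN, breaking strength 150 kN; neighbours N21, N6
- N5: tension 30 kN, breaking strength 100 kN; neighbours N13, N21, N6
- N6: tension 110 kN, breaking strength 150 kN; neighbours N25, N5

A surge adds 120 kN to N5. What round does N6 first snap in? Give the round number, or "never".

2

Round 1 — N5 at 150 > 100. N5 snaps.
  N5 sheds 150 kN to N13, N21, N6: 50 each.
    N13: 70+50 = 120 ≤ 150
    N21: 30+50 = 80 ≤ 120
    N6: 110+50 = 160 > 150
Round 2 — N6 snaps.
  N6 sheds 160 kN to N25: 160 each.
    N25: 90+160 = 250 > 150
Round 3 — N25 snaps.
  N25 sheds 250 kN to N21: 250 each.
    N21: 80+250 = 330 > 120
Round 4 — N21 snaps.
  N21 sheds 330 kN: no online neighbours, lost.
No further breaks.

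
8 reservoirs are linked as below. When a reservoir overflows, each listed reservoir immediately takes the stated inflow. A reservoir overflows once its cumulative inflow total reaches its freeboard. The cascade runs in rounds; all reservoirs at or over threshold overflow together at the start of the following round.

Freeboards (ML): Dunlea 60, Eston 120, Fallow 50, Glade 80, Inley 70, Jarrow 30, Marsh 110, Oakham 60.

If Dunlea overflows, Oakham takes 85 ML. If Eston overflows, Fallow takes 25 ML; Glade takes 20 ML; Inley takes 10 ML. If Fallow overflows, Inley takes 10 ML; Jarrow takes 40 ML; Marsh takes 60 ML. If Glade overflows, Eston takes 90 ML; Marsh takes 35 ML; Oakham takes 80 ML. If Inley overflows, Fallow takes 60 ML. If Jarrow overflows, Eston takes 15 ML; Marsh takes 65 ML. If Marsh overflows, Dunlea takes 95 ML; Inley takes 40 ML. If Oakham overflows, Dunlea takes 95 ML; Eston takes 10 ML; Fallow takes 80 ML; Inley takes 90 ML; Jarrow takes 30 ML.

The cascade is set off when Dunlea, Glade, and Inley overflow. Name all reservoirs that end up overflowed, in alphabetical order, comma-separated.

Dunlea, Fallow, Glade, Inley, Jarrow, Marsh, Oakham

Round 1 — Dunlea, Glade, Inley overflow (initial).
  Eston: +90 → 90 < 120
  Fallow: +60 → 60 ≥ 50
  Marsh: +35 → 35 < 110
  Oakham: +85+80 → 165 ≥ 60
Round 2 — Fallow, Oakham overflow.
  Eston: +10 → 100 < 120
  Jarrow: +40+30 → 70 ≥ 30
  Marsh: +60 → 95 < 110
Round 3 — Jarrow overflows.
  Eston: +15 → 115 < 120
  Marsh: +65 → 160 ≥ 110
Round 4 — Marsh overflows.
No further overflows.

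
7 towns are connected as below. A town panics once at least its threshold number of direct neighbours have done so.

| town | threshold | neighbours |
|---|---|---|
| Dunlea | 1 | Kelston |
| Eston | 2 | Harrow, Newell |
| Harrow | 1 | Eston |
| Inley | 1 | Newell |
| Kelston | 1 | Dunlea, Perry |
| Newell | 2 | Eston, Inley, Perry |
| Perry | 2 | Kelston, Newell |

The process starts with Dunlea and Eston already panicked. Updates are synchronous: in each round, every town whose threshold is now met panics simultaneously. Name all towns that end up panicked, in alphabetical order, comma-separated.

Dunlea, Eston, Harrow, Kelston

Round 1 — Dunlea, Eston panic (initial).
Round 2 — checking thresholds:
  Harrow: 1 of 1 neighbours ≥ 1, panics.
  Kelston: 1 of 2 neighbours ≥ 1, panics.
  Newell: 1 of 3 neighbours < 2, not yet.
Round 3 — no new panics; cascade stops.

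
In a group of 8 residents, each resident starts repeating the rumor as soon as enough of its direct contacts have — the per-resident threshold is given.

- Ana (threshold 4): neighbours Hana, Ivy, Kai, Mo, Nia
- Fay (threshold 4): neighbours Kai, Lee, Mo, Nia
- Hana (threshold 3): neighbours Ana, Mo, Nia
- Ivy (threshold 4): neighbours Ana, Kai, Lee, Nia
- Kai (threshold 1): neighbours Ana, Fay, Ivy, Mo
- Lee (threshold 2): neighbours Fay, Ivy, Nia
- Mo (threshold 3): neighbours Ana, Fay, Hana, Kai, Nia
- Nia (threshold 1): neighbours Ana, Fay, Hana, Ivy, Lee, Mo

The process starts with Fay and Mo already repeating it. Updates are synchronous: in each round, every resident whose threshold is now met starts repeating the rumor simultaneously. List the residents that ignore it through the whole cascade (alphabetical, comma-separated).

Round 1 — Fay, Mo start repeating the rumor (initial).
Round 2 — checking thresholds:
  Ana: 1 of 5 neighbours < 4, below threshold.
  Hana: 1 of 3 neighbours < 3, below threshold.
  Kai: 2 of 4 neighbours ≥ 1, starts repeating the rumor.
  Lee: 1 of 3 neighbours < 2, below threshold.
  Nia: 2 of 6 neighbours ≥ 1, starts repeating the rumor.
Round 3 — checking thresholds:
  Ana: 3 of 5 neighbours < 4, below threshold.
  Hana: 2 of 3 neighbours < 3, below threshold.
  Ivy: 2 of 4 neighbours < 4, below threshold.
  Lee: 2 of 3 neighbours ≥ 2, starts repeating the rumor.
Round 4 — no new spreads; cascade stops.

Ana, Hana, Ivy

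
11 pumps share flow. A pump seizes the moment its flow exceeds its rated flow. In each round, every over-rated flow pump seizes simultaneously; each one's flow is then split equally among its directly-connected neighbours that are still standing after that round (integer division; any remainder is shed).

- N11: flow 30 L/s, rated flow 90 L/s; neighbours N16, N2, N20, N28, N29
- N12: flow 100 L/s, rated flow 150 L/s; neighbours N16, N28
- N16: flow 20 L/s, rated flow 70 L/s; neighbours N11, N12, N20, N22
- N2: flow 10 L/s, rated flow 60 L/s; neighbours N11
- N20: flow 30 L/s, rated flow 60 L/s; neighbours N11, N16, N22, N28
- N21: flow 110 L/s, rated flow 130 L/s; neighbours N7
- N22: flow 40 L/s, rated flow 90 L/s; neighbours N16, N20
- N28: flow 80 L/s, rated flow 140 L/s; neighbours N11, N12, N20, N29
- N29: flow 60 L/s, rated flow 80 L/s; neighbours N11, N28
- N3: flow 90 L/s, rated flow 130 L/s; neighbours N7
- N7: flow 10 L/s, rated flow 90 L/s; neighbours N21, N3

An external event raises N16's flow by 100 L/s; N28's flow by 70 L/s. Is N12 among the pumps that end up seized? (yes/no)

yes

Round 1 — N16 at 120 > 70; N28 at 150 > 140. N16, N28 seize.
  N16 sheds 120 L/s to N11, N12, N20, N22: 30 each.
    N11: 30+30 = 60 ≤ 90
    N12: 100+30 = 130 ≤ 150
    N20: 30+30 = 60 ≤ 60
    N22: 40+30 = 70 ≤ 90
  N28 sheds 150 L/s to N11, N12, N20, N29: 37 each (2 lost).
    N11: 60+37 = 97 > 90
    N12: 130+37 = 167 > 150
    N20: 60+37 = 97 > 60
    N29: 60+37 = 97 > 80
Round 2 — N11, N12, N20, N29 seize.
  N11 sheds 97 L/s to N2: 97 each.
    N2: 10+97 = 107 > 60
  N12 sheds 167 L/s: no online neighbours, lost.
  N20 sheds 97 L/s to N22: 97 each.
    N22: 70+97 = 167 > 90
  N29 sheds 97 L/s: no online neighbours, lost.
Round 3 — N2, N22 seize.
  N2 sheds 107 L/s: no online neighbours, lost.
  N22 sheds 167 L/s: no online neighbours, lost.
No further seizures.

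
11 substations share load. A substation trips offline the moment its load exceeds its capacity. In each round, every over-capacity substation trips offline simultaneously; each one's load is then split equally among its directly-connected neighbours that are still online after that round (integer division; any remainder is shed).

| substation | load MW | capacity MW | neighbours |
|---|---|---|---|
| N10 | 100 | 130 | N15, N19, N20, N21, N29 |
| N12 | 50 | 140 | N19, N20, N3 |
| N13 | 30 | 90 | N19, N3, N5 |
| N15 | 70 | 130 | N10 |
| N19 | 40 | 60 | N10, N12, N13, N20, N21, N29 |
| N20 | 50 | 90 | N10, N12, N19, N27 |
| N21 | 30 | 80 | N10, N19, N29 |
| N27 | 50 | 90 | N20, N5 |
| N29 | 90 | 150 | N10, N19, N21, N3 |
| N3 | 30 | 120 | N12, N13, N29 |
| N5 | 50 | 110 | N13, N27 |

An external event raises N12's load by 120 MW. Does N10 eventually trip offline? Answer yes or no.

Round 1 — N12 at 170 > 140. N12 trips offline.
  N12 sheds 170 MW to N19, N20, N3: 56 each (2 lost).
    N19: 40+56 = 96 > 60
    N20: 50+56 = 106 > 90
    N3: 30+56 = 86 ≤ 120
Round 2 — N19, N20 trip offline.
  N19 sheds 96 MW to N10, N13, N21, N29: 24 each.
    N10: 100+24 = 124 ≤ 130
    N13: 30+24 = 54 ≤ 90
    N21: 30+24 = 54 ≤ 80
    N29: 90+24 = 114 ≤ 150
  N20 sheds 106 MW to N10, N27: 53 each.
    N10: 124+53 = 177 > 130
    N27: 50+53 = 103 > 90
Round 3 — N10, N27 trip offline.
  N10 sheds 177 MW to N15, N21, N29: 59 each.
    N15: 70+59 = 129 ≤ 130
    N21: 54+59 = 113 > 80
    N29: 114+59 = 173 > 150
  N27 sheds 103 MW to N5: 103 each.
    N5: 50+103 = 153 > 110
Round 4 — N21, N29, N5 trip offline.
  N21 sheds 113 MW: no online neighbours, lost.
  N29 sheds 173 MW to N3: 173 each.
    N3: 86+173 = 259 > 120
  N5 sheds 153 MW to N13: 153 each.
    N13: 54+153 = 207 > 90
Round 5 — N13, N3 trip offline.
  N13 sheds 207 MW: no online neighbours, lost.
  N3 sheds 259 MW: no online neighbours, lost.
No further trips.

yes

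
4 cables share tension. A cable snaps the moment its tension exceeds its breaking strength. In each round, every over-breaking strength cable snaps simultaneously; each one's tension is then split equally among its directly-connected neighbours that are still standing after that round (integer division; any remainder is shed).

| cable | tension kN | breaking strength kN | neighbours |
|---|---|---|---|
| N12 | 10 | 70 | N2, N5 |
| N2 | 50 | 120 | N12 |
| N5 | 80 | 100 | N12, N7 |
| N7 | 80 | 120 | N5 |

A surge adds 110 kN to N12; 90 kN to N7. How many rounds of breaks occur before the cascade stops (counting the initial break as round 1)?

2

Round 1 — N12 at 120 > 70; N7 at 170 > 120. N12, N7 snap.
  N12 sheds 120 kN to N2, N5: 60 each.
    N2: 50+60 = 110 ≤ 120
    N5: 80+60 = 140 > 100
  N7 sheds 170 kN to N5: 170 each.
    N5: 140+170 = 310 > 100
Round 2 — N5 snaps.
  N5 sheds 310 kN: no online neighbours, lost.
No further breaks.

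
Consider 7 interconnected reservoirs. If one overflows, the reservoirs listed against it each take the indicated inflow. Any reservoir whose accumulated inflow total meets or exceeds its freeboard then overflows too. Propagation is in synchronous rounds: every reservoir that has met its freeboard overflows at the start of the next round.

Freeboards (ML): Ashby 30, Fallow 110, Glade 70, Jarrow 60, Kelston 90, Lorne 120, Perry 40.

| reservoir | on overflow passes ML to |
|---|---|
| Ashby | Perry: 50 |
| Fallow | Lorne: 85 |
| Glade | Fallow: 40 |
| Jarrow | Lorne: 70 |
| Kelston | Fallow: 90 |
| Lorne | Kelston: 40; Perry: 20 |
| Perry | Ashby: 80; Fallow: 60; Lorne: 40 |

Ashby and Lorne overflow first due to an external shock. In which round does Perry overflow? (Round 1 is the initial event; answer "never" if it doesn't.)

2

Round 1 — Ashby, Lorne overflow (initial).
  Kelston: +40 → 40 < 90
  Perry: +50+20 → 70 ≥ 40
Round 2 — Perry overflows.
  Fallow: +60 → 60 < 110
No further overflows.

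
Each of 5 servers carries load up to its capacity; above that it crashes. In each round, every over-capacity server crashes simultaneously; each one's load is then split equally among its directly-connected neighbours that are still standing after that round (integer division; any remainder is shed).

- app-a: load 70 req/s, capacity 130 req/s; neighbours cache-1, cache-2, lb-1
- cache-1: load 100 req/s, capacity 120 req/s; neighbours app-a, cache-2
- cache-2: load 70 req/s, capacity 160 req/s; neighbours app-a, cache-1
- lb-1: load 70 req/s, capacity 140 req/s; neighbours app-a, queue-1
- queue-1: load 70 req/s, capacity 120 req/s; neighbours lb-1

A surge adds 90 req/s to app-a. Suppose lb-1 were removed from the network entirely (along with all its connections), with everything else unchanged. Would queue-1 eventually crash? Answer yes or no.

With lb-1 removed:
Round 1 — app-a at 160 > 130. app-a crashes.
  app-a sheds 160 req/s to cache-1, cache-2: 80 each.
    cache-1: 100+80 = 180 > 120
    cache-2: 70+80 = 150 ≤ 160
Round 2 — cache-1 crashes.
  cache-1 sheds 180 req/s to cache-2: 180 each.
    cache-2: 150+180 = 330 > 160
Round 3 — cache-2 crashes.
  cache-2 sheds 330 req/s: no online neighbours, lost.
No further crashes.

no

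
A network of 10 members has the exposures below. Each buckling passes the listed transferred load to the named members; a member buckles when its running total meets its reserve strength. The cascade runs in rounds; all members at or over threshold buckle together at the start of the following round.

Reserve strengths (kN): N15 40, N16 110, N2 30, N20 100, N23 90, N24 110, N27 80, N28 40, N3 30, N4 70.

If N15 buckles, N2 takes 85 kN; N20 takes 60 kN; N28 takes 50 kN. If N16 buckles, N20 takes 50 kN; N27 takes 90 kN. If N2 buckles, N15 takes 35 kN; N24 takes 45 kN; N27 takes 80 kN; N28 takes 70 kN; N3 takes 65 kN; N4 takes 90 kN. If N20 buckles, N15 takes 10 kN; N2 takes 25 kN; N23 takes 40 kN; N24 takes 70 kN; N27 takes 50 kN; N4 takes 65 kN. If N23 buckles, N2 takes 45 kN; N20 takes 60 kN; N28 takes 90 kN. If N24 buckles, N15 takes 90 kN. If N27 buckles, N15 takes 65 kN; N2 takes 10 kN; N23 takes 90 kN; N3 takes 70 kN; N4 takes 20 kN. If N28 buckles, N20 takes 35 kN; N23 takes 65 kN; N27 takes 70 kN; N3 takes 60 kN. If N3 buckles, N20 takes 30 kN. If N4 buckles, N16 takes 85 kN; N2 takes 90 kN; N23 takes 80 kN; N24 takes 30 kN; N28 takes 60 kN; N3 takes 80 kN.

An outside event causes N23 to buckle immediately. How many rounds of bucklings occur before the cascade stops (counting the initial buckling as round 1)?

Round 1 — N23 buckles (initial).
  N2: +45 → 45 ≥ 30
  N20: +60 → 60 < 100
  N28: +90 → 90 ≥ 40
Round 2 — N2, N28 buckle.
  N15: +35 → 35 < 40
  N20: +35 → 95 < 100
  N24: +45 → 45 < 110
  N27: +80+70 → 150 ≥ 80
  N3: +65+60 → 125 ≥ 30
  N4: +90 → 90 ≥ 70
Round 3 — N27, N3, N4 buckle.
  N15: +65 → 100 ≥ 40
  N16: +85 → 85 < 110
  N20: +30 → 125 ≥ 100
  N24: +30 → 75 < 110
Round 4 — N15, N20 buckle.
  N24: +70 → 145 ≥ 110
Round 5 — N24 buckles.
No further bucklings.

5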